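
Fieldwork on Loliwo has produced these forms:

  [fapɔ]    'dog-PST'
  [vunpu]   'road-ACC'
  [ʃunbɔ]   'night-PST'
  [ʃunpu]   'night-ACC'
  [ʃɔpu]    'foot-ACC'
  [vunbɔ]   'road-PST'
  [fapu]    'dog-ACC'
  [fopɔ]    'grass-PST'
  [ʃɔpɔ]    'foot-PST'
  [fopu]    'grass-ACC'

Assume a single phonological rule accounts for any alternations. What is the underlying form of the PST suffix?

The PST morpheme has two allomorphs, [-bɔ] and [-pɔ].
By contrast the ACC suffix keeps its initial [p] throughout — that segment must be underlying.
The PST suffix is therefore /-bɔ/ underlyingly, with post-vocalic devoicing: voiced stops become voiceless after a vowel.

/-bɔ/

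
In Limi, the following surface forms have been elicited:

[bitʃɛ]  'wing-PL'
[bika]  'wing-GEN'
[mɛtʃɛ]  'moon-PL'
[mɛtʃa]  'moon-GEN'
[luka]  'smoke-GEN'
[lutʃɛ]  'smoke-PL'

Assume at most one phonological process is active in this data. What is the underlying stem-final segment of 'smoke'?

The root 'smoke' surfaces as [luka] and [lutʃɛ], with a stem-final [k] ~ [tʃ] alternation.
But 'moon' keeps [tʃ] in both environments ([mɛtʃa], [mɛtʃɛ]), so there is no rule changing /tʃ/ to [k] before the GEN suffix.
The alternation reflects palatalization before a front vowel: /k/ becomes palato-alveolar [tʃ] before a front vowel. /k/ is underlying.

/k/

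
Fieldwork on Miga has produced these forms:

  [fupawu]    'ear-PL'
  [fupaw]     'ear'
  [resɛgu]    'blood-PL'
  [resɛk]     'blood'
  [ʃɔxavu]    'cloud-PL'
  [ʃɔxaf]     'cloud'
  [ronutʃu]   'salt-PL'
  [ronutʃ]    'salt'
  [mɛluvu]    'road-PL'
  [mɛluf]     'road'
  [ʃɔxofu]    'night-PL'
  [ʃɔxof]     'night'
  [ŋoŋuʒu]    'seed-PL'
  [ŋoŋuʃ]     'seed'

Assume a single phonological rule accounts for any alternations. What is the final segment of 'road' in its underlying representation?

'road' shows [v] ~ [f] at the end of the stem ([mɛluvu] vs [mɛluf]).
But 'night' keeps [f] in both environments ([ʃɔxofu], [ʃɔxof]), so there is no rule changing /f/ to [v] before the PL suffix.
Therefore /v/ is basic and [f] is derived by word-final obstruent devoicing (voiced obstruents become voiceless word-finally).

/v/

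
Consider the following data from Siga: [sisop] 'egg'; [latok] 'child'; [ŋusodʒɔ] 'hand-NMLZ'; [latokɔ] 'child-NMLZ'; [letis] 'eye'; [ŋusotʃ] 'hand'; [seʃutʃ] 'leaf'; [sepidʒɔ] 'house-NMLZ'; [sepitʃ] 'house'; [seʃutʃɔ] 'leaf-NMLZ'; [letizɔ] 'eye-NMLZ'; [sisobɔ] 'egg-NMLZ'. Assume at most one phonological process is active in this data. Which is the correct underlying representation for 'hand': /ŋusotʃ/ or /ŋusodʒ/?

/ŋusodʒ/

The root 'hand' surfaces as [ŋusotʃ] and [ŋusodʒɔ], with a stem-final [tʃ] ~ [dʒ] alternation.
Compare 'leaf', with invariant [tʃ] in [seʃutʃ] and [seʃutʃɔ]: an analysis with underlying /tʃ/ and a rule producing [dʒ] before the NMLZ suffix would wrongly predict alternation here too.
So /dʒ/ is underlying, and a rule of word-final obstruent devoicing — voiced obstruents become voiceless word-finally — gives [tʃ].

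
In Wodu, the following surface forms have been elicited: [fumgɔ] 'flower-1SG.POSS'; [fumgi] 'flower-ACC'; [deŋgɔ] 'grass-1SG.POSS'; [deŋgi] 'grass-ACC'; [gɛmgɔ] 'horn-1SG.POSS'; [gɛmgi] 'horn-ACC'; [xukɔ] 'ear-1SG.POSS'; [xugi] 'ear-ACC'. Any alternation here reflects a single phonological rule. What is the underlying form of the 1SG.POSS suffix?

The 1SG.POSS morpheme has two allomorphs, [-gɔ] and [-kɔ].
The ACC suffix, which begins with [g], is invariant after every stem; so [g] is not altered by any rule here.
The 1SG.POSS suffix is therefore /-kɔ/ underlyingly, with post-nasal voicing: voiceless stops become voiced after a nasal.

/-kɔ/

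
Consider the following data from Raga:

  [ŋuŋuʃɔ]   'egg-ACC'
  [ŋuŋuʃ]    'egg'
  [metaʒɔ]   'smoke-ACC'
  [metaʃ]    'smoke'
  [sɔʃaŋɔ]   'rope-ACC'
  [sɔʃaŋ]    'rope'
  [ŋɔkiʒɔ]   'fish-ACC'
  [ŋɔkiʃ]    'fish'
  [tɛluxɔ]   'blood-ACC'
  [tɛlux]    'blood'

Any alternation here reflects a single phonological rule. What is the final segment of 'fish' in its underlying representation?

/ʒ/

The root 'fish' surfaces as [ŋɔkiʒɔ] and [ŋɔkiʃ], with a stem-final [ʒ] ~ [ʃ] alternation.
Compare 'egg', with invariant [ʃ] in [ŋuŋuʃɔ] and [ŋuŋuʃ]: an analysis with underlying /ʃ/ and a rule producing [ʒ] before the ACC suffix would wrongly predict alternation here too.
The underlying segment must be /ʒ/; voiced obstruents become voiceless word-finally, yielding [ʃ] there.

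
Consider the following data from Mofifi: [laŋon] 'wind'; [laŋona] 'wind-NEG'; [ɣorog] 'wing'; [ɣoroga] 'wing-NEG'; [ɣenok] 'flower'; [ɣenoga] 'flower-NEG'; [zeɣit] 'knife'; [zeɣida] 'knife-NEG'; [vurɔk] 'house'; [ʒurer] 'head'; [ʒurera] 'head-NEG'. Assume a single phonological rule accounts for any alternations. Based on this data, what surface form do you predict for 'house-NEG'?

The root 'flower' surfaces as [ɣenok] and [ɣenoga], with a stem-final [k] ~ [g] alternation.
If /g/ were underlying and a rule turned it into [k] in isolation, 'wing' would also alternate; but it has [g] in both [ɣorog] and [ɣoroga].
The alternation reflects intervocalic voicing: voiceless stops become voiced between vowels. /k/ is underlying.
From [vurɔk] the stem 'house' is /vurɔk/; between vowels this yields [vurɔga].

[vurɔga]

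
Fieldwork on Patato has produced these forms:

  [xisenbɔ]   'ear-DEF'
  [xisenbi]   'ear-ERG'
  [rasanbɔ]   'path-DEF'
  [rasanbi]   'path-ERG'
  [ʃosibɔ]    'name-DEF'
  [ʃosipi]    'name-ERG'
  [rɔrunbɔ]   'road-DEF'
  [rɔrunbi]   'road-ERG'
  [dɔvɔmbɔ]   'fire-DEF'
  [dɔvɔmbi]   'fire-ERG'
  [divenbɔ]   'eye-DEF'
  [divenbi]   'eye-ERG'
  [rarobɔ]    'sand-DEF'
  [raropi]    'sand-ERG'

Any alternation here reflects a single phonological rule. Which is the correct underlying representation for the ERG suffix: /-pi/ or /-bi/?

/-pi/

The ERG suffix surfaces as [-bi] and [-pi], depending on the final segment of the stem.
By contrast the DEF suffix keeps its initial [b] throughout — that segment must be underlying.
So the underlying form is /-pi/, and voiceless stops become voiced after a nasal.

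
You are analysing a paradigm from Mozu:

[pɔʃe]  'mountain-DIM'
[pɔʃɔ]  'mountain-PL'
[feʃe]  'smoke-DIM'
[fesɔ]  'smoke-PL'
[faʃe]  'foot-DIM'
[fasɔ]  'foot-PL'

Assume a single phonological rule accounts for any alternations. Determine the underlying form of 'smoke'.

/fes/

The root 'smoke' surfaces as [feʃe] and [fesɔ], with a stem-final [ʃ] ~ [s] alternation.
If /ʃ/ were underlying and a rule turned it into [s] before the PL suffix, 'mountain' would also alternate; but it has [ʃ] in both [pɔʃe] and [pɔʃɔ].
So /s/ is underlying, and a rule of palatalization before a front vowel — /s/ becomes palato-alveolar [ʃ] before a front vowel — gives [ʃ].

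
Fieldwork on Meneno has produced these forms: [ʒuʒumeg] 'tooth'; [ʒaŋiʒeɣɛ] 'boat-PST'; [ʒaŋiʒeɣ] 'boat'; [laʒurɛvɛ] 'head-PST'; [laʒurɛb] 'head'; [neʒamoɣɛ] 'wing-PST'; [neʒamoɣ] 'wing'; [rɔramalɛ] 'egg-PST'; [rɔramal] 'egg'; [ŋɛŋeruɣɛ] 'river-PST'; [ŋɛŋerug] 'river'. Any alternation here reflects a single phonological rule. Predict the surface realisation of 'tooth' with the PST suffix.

In [ŋɛŋeruɣɛ] and [ŋɛŋerug] the final segment of 'river' alternates: [ɣ] ~ [g].
If /ɣ/ were underlying and a rule turned it into [g] in isolation, 'boat' would also alternate; but it has [ɣ] in both [ʒaŋiʒeɣɛ] and [ʒaŋiʒeɣ].
So /g/ is underlying, and a rule of intervocalic spirantization — voiced stops become fricatives between vowels — gives [ɣ].
The one attested form of 'tooth', [ʒuʒumeg], shows underlying /ʒuʒumeg/. Applying the same rule between vowels gives [ʒuʒumeɣɛ].

[ʒuʒumeɣɛ]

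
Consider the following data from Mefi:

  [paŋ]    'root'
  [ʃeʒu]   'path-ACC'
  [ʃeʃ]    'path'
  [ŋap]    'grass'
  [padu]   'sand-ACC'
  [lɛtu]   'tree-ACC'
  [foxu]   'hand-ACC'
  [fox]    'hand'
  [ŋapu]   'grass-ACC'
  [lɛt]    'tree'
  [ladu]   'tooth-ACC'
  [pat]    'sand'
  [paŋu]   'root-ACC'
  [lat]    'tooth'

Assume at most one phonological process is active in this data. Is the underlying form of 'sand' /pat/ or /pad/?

'sand' shows [t] ~ [d] at the end of the stem ([pat] vs [padu]).
But 'tree' keeps [t] in both environments ([lɛt], [lɛtu]), so there is no rule changing /t/ to [d] before the ACC suffix.
The underlying segment must be /d/; voiced obstruents become voiceless word-finally, yielding [t] there.

/pad/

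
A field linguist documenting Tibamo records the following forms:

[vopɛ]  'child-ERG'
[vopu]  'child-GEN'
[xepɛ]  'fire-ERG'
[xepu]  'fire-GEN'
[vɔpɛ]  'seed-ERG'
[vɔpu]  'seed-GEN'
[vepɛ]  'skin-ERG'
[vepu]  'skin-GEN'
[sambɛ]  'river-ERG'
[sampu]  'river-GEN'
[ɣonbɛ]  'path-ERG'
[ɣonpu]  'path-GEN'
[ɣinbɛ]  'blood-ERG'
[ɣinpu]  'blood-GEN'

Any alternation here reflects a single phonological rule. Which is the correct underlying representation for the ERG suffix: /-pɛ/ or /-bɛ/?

/-bɛ/

The ERG suffix surfaces as [-bɛ] and [-pɛ], depending on the final segment of the stem.
The GEN suffix, which begins with [p], is invariant after every stem; so [p] is not altered by any rule here.
So the underlying form is /-bɛ/, and voiced stops become voiceless after a vowel.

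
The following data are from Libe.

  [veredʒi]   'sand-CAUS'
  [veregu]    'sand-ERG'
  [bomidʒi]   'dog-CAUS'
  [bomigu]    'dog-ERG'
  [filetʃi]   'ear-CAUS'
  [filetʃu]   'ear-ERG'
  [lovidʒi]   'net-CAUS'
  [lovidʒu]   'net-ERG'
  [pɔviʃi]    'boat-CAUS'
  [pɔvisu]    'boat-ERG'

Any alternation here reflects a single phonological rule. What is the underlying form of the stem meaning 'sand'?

/vereg/

The root 'sand' surfaces as [veredʒi] and [veregu], with a stem-final [dʒ] ~ [g] alternation.
Compare 'net', with invariant [dʒ] in [lovidʒi] and [lovidʒu]: an analysis with underlying /dʒ/ and a rule producing [g] before the ERG suffix would wrongly predict alternation here too.
So /g/ is underlying, and a rule of palatalization before a front vowel — /g/ and /s/ become palato-alveolar [dʒ] and [ʃ] before a front vowel — gives [dʒ].
Hence 'sand' is /vereg/ underlyingly.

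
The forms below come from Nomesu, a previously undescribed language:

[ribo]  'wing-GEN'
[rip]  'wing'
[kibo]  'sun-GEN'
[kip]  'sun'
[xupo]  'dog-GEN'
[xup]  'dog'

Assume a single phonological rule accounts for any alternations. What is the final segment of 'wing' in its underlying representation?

'wing' shows [b] ~ [p] at the end of the stem ([ribo] vs [rip]).
If /p/ were underlying and a rule turned it into [b] before the GEN suffix, 'dog' would also alternate; but it has [p] in both [xupo] and [xup].
The alternation reflects word-final obstruent devoicing: voiced obstruents become voiceless word-finally. /b/ is underlying.

/b/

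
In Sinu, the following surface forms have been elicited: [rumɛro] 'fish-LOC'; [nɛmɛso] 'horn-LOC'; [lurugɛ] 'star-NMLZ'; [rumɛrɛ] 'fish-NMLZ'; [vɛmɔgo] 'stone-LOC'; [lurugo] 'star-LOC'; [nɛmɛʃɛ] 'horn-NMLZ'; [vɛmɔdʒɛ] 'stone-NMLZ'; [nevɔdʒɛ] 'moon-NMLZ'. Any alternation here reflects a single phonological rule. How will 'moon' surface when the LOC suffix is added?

[nevɔgo]

'stone' shows [dʒ] ~ [g] at the end of the stem ([vɛmɔdʒɛ] vs [vɛmɔgo]).
The stem 'star' ([lurugɛ], [lurugo]) shows [g] unchanged in both environments, so [g] cannot be basic with [dʒ] derived before the NMLZ suffix.
So /dʒ/ is underlying, and a rule of depalatalization — palato-alveolar /dʒ/ and /ʃ/ become [g] and [s] when no front vowel follows — gives [g].
From [nevɔdʒɛ] the stem 'moon' is /nevɔdʒ/; when no front vowel follows this yields [nevɔgo].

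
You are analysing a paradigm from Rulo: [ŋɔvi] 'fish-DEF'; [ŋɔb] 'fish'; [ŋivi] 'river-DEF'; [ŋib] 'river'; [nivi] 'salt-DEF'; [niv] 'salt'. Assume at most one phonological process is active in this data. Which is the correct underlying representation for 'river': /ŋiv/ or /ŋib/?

/ŋib/

'river' shows [v] ~ [b] at the end of the stem ([ŋivi] vs [ŋib]).
But 'salt' keeps [v] in both environments ([nivi], [niv]), so there is no rule changing /v/ to [b] in isolation.
So /b/ is underlying, and a rule of intervocalic spirantization — voiced stops become fricatives between vowels — gives [v].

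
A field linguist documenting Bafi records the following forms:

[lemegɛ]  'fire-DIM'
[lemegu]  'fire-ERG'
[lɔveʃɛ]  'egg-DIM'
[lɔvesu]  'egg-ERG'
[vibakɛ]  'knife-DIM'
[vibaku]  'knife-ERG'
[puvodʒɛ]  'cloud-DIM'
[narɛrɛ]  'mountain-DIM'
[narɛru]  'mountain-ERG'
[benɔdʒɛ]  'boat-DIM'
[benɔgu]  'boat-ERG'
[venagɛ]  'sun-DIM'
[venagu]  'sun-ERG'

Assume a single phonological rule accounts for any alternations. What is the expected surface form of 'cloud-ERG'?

The stem for 'boat' ends in [dʒ] in [benɔdʒɛ] but [g] in [benɔgu].
Compare 'fire', with invariant [g] in [lemegɛ] and [lemegu]: an analysis with underlying /g/ and a rule producing [dʒ] before the DIM suffix would wrongly predict alternation here too.
The alternation reflects depalatalization: palato-alveolar /dʒ/ and /ʃ/ become [g] and [s] when no front vowel follows. /dʒ/ is underlying.
The one attested form of 'cloud', [puvodʒɛ], shows underlying /puvodʒ/. Applying the same rule when no front vowel follows gives [puvogu].

[puvogu]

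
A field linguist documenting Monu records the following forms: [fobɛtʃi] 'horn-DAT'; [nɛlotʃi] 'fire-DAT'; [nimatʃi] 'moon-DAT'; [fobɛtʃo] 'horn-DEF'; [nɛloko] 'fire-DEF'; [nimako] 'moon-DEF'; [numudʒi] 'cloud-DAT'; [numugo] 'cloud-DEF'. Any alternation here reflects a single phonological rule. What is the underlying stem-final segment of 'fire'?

/k/

'fire' shows [k] ~ [tʃ] at the end of the stem ([nɛloko] vs [nɛlotʃi]).
Compare 'horn', with invariant [tʃ] in [fobɛtʃo] and [fobɛtʃi]: an analysis with underlying /tʃ/ and a rule producing [k] before the DEF suffix would wrongly predict alternation here too.
So /k/ is underlying, and a rule of palatalization before a front vowel — /k/ and /g/ become palato-alveolar [tʃ] and [dʒ] before a front vowel — gives [tʃ].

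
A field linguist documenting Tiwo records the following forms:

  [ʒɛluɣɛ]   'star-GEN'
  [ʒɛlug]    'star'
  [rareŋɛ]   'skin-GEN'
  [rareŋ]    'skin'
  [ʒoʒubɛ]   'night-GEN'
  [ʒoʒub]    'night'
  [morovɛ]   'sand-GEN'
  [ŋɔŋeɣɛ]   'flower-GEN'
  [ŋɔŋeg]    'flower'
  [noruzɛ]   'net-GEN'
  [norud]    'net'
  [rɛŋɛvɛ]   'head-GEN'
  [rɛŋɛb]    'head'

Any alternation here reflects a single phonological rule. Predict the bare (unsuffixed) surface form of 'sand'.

The root 'head' surfaces as [rɛŋɛvɛ] and [rɛŋɛb], with a stem-final [v] ~ [b] alternation.
Compare 'night', with invariant [b] in [ʒoʒubɛ] and [ʒoʒub]: an analysis with underlying /b/ and a rule producing [v] before the GEN suffix would wrongly predict alternation here too.
The alternation reflects word-final hardening: voiced fricatives become stops word-finally. /v/ is underlying.
From [morovɛ] the stem 'sand' is /morov/; word-finally this yields [morob].

[morob]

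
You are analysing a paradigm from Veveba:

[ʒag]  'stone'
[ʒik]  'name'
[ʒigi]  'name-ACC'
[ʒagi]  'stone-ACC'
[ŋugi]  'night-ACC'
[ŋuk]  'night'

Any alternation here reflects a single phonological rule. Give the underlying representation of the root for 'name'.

/ʒik/

The root 'name' surfaces as [ʒik] and [ʒigi], with a stem-final [k] ~ [g] alternation.
The stem 'stone' ([ʒag], [ʒagi]) shows [g] unchanged in both environments, so [g] cannot be basic with [k] derived in isolation.
Therefore /k/ is basic and [g] is derived by intervocalic voicing (voiceless stops become voiced between vowels).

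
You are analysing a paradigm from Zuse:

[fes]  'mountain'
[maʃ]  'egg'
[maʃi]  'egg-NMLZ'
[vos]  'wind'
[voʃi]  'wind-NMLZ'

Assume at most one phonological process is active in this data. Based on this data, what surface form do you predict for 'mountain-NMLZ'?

The root 'wind' surfaces as [vos] and [voʃi], with a stem-final [s] ~ [ʃ] alternation.
Compare 'egg', with invariant [ʃ] in [maʃ] and [maʃi]: an analysis with underlying /ʃ/ and a rule producing [s] in isolation would wrongly predict alternation here too.
Therefore /s/ is basic and [ʃ] is derived by palatalization before a front vowel (/s/ becomes palato-alveolar [ʃ] before a front vowel).
The one attested form of 'mountain', [fes], shows underlying /fes/. Applying the same rule before a front vowel gives [feʃi].

[feʃi]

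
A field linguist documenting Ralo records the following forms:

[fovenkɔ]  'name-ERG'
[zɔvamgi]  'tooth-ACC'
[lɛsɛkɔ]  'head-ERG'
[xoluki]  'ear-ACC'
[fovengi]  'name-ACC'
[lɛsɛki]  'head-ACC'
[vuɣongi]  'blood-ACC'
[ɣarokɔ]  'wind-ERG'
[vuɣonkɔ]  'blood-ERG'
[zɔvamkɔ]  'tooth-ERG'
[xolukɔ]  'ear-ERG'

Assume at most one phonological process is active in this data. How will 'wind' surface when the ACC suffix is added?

The ACC suffix surfaces as [-gi] and [-ki], depending on the final segment of the stem.
The ERG suffix, which begins with [k], is invariant after every stem; so [k] is not altered by any rule here.
The ACC suffix is therefore /-gi/ underlyingly, with post-vocalic devoicing: voiced stops become voiceless after a vowel.
After 'wind', which ends in a vowel, the suffix surfaces as [-ki], giving [ɣaroki].

[ɣaroki]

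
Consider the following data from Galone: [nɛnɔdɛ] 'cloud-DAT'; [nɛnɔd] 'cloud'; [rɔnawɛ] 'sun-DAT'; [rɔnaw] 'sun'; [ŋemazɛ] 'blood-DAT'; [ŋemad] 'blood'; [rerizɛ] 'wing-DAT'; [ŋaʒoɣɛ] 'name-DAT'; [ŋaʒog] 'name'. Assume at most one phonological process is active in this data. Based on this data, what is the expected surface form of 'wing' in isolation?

[rerid]

'blood' shows [z] ~ [d] at the end of the stem ([ŋemazɛ] vs [ŋemad]).
The stem 'cloud' ([nɛnɔdɛ], [nɛnɔd]) shows [d] unchanged in both environments, so [d] cannot be basic with [z] derived before the DAT suffix.
Therefore /z/ is basic and [d] is derived by word-final hardening (voiced fricatives become stops word-finally).
From [rerizɛ] the stem 'wing' is /reriz/; word-finally this yields [rerid].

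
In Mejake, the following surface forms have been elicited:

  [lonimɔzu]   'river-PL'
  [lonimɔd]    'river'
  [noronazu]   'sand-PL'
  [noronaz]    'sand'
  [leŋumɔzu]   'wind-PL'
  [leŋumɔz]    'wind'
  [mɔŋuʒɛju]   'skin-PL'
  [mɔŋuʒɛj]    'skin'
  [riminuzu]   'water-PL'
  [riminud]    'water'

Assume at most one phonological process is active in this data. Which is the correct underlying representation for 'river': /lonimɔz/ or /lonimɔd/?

/lonimɔd/

The root 'river' surfaces as [lonimɔzu] and [lonimɔd], with a stem-final [z] ~ [d] alternation.
The stem 'wind' ([leŋumɔzu], [leŋumɔz]) shows [z] unchanged in both environments, so [z] cannot be basic with [d] derived in isolation.
So /d/ is underlying, and a rule of intervocalic spirantization — voiced stops become fricatives between vowels — gives [z].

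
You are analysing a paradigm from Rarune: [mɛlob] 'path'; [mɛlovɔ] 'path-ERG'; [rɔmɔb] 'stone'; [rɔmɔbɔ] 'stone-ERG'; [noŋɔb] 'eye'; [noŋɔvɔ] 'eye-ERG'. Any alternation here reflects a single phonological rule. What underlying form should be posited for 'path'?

The root 'path' surfaces as [mɛlob] and [mɛlovɔ], with a stem-final [b] ~ [v] alternation.
The stem 'stone' ([rɔmɔb], [rɔmɔbɔ]) shows [b] unchanged in both environments, so [b] cannot be basic with [v] derived before the ERG suffix.
So /v/ is underlying, and a rule of word-final hardening — voiced fricatives become stops word-finally — gives [b].
So 'path' = /mɛlov/.

/mɛlov/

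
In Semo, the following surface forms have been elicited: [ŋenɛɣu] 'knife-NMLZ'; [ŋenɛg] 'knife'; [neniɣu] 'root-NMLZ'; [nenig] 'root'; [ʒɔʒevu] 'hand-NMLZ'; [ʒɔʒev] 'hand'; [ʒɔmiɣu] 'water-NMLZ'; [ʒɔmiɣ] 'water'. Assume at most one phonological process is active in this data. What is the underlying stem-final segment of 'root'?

'root' shows [ɣ] ~ [g] at the end of the stem ([neniɣu] vs [nenig]).
The stem 'water' ([ʒɔmiɣu], [ʒɔmiɣ]) shows [ɣ] unchanged in both environments, so [ɣ] cannot be basic with [g] derived in isolation.
Therefore /g/ is basic and [ɣ] is derived by intervocalic spirantization (voiced stops become fricatives between vowels).

/g/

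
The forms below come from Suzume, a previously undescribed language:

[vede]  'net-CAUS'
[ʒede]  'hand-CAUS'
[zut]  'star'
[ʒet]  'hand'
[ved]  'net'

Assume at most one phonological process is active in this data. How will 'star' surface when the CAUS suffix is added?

[zude]

The stem for 'hand' ends in [t] in [ʒet] but [d] in [ʒede].
The stem 'net' ([ved], [vede]) shows [d] unchanged in both environments, so [d] cannot be basic with [t] derived in isolation.
The underlying segment must be /t/; voiceless stops become voiced between vowels, yielding [d] there.
The one attested form of 'star', [zut], shows underlying /zut/. Applying the same rule between vowels gives [zude].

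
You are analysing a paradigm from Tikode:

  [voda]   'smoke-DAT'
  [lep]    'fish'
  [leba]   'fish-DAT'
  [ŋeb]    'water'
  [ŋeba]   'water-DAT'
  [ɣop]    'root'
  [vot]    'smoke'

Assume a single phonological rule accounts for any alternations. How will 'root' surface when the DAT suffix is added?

[ɣoba]

'fish' shows [p] ~ [b] at the end of the stem ([lep] vs [leba]).
But 'water' keeps [b] in both environments ([ŋeb], [ŋeba]), so there is no rule changing /b/ to [p] in isolation.
The underlying segment must be /p/; voiceless stops become voiced between vowels, yielding [b] there.
From [ɣop] the stem 'root' is /ɣop/; between vowels this yields [ɣoba].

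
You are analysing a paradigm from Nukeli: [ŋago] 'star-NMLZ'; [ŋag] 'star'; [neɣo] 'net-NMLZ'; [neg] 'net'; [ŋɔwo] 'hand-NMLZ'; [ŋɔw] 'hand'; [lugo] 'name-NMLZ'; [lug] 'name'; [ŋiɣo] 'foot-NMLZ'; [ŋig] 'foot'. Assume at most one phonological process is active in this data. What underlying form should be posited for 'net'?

'net' shows [ɣ] ~ [g] at the end of the stem ([neɣo] vs [neg]).
The stem 'star' ([ŋago], [ŋag]) shows [g] unchanged in both environments, so [g] cannot be basic with [ɣ] derived before the NMLZ suffix.
So /ɣ/ is underlying, and a rule of word-final hardening — voiced fricatives become stops word-finally — gives [g].

/neɣ/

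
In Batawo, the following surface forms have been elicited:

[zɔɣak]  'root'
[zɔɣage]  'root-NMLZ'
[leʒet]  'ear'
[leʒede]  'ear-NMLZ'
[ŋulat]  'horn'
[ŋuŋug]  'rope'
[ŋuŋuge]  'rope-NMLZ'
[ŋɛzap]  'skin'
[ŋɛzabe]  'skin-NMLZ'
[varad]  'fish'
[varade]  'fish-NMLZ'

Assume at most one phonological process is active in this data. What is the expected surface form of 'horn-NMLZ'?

[ŋulade]

'ear' shows [t] ~ [d] at the end of the stem ([leʒet] vs [leʒede]).
But 'fish' keeps [d] in both environments ([varad], [varade]), so there is no rule changing /d/ to [t] in isolation.
The underlying segment must be /t/; voiceless stops become voiced between vowels, yielding [d] there.
From [ŋulat] the stem 'horn' is /ŋulat/; between vowels this yields [ŋulade].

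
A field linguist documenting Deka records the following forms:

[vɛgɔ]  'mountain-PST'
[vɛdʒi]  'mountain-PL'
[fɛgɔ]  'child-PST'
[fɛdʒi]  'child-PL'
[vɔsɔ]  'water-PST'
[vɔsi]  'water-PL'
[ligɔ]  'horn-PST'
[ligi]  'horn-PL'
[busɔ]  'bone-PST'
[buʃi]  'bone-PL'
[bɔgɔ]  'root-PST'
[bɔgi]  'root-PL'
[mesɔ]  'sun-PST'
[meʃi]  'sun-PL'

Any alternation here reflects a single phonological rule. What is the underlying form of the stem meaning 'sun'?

/meʃ/

'sun' shows [s] ~ [ʃ] at the end of the stem ([mesɔ] vs [meʃi]).
But 'water' keeps [s] in both environments ([vɔsɔ], [vɔsi]), so there is no rule changing /s/ to [ʃ] before the PL suffix.
So /ʃ/ is underlying, and a rule of depalatalization — palato-alveolar /dʒ/ and /ʃ/ become [g] and [s] when no front vowel follows — gives [s].
The underlying form of 'sun' is therefore /meʃ/.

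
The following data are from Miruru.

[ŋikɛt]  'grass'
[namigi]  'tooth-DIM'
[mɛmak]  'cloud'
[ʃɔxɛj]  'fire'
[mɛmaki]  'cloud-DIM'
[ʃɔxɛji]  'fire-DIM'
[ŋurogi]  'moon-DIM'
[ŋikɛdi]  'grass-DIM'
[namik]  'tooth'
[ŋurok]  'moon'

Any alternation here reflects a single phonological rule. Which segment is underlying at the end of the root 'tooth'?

/g/

The root 'tooth' surfaces as [namik] and [namigi], with a stem-final [k] ~ [g] alternation.
But 'cloud' keeps [k] in both environments ([mɛmak], [mɛmaki]), so there is no rule changing /k/ to [g] before the DIM suffix.
So /g/ is underlying, and a rule of word-final obstruent devoicing — voiced obstruents become voiceless word-finally — gives [k].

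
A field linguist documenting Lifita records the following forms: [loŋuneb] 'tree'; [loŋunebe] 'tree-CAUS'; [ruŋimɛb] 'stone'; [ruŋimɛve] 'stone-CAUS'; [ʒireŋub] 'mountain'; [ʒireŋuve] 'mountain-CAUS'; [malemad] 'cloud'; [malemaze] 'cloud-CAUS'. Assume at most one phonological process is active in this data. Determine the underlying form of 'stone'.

/ruŋimɛv/

'stone' shows [b] ~ [v] at the end of the stem ([ruŋimɛb] vs [ruŋimɛve]).
But 'tree' keeps [b] in both environments ([loŋuneb], [loŋunebe]), so there is no rule changing /b/ to [v] before the CAUS suffix.
Therefore /v/ is basic and [b] is derived by word-final hardening (voiced fricatives become stops word-finally).
The underlying form of 'stone' is therefore /ruŋimɛv/.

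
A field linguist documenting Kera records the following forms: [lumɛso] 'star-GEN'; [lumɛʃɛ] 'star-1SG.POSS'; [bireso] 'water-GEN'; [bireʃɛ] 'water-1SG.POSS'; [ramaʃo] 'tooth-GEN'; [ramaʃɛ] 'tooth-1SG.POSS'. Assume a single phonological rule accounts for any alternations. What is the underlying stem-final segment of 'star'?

'star' shows [s] ~ [ʃ] at the end of the stem ([lumɛso] vs [lumɛʃɛ]).
The stem 'tooth' ([ramaʃo], [ramaʃɛ]) shows [ʃ] unchanged in both environments, so [ʃ] cannot be basic with [s] derived before the GEN suffix.
The underlying segment must be /s/; /s/ becomes palato-alveolar [ʃ] before a front vowel, yielding [ʃ] there.

/s/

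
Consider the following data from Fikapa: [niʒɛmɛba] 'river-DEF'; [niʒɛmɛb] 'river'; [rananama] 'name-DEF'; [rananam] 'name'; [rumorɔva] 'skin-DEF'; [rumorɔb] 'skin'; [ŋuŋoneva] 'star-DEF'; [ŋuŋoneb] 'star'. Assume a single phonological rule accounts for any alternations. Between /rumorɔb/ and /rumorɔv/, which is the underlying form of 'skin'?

The stem for 'skin' ends in [v] in [rumorɔva] but [b] in [rumorɔb].
If /b/ were underlying and a rule turned it into [v] before the DEF suffix, 'river' would also alternate; but it has [b] in both [niʒɛmɛba] and [niʒɛmɛb].
So /v/ is underlying, and a rule of word-final hardening — voiced fricatives become stops word-finally — gives [b].

/rumorɔv/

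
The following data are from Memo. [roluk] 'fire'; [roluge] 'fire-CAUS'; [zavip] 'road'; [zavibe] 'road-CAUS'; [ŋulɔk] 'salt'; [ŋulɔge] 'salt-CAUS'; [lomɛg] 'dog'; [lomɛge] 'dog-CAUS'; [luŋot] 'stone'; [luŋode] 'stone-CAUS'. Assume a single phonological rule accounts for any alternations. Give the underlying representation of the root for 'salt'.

The stem for 'salt' ends in [k] in [ŋulɔk] but [g] in [ŋulɔge].
The stem 'dog' ([lomɛg], [lomɛge]) shows [g] unchanged in both environments, so [g] cannot be basic with [k] derived in isolation.
So /k/ is underlying, and a rule of intervocalic voicing — voiceless stops become voiced between vowels — gives [g].

/ŋulɔk/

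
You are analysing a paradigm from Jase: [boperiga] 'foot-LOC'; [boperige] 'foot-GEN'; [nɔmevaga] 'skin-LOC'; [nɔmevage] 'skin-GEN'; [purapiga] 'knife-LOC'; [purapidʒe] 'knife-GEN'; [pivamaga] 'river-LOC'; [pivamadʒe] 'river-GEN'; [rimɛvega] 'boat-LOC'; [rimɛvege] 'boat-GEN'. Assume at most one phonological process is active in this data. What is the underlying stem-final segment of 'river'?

/dʒ/

In [pivamaga] and [pivamadʒe] the final segment of 'river' alternates: [g] ~ [dʒ].
The stem 'foot' ([boperiga], [boperige]) shows [g] unchanged in both environments, so [g] cannot be basic with [dʒ] derived before the GEN suffix.
The alternation reflects depalatalization: palato-alveolar /dʒ/ becomes [g] when no front vowel follows. /dʒ/ is underlying.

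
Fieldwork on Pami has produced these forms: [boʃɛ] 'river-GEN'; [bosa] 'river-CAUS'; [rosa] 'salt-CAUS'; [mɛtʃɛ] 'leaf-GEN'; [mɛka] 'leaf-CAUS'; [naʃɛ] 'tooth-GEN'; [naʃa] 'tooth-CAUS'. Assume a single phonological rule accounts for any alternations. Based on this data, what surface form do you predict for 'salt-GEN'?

[roʃɛ]

The stem for 'river' ends in [ʃ] in [boʃɛ] but [s] in [bosa].
Compare 'tooth', with invariant [ʃ] in [naʃɛ] and [naʃa]: an analysis with underlying /ʃ/ and a rule producing [s] before the CAUS suffix would wrongly predict alternation here too.
The underlying segment must be /s/; /k/ and /s/ become palato-alveolar [tʃ] and [ʃ] before a front vowel, yielding [ʃ] there.
The one attested form of 'salt', [rosa], shows underlying /ros/. Applying the same rule before a front vowel gives [roʃɛ].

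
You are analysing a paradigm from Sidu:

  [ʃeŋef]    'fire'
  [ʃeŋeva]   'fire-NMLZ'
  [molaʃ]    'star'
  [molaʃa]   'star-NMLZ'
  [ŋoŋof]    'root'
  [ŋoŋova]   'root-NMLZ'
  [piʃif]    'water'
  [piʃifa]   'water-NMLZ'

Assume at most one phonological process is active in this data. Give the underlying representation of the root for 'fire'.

/ʃeŋev/

The root 'fire' surfaces as [ʃeŋef] and [ʃeŋeva], with a stem-final [f] ~ [v] alternation.
But 'water' keeps [f] in both environments ([piʃif], [piʃifa]), so there is no rule changing /f/ to [v] before the NMLZ suffix.
So /v/ is underlying, and a rule of word-final obstruent devoicing — voiced obstruents become voiceless word-finally — gives [f].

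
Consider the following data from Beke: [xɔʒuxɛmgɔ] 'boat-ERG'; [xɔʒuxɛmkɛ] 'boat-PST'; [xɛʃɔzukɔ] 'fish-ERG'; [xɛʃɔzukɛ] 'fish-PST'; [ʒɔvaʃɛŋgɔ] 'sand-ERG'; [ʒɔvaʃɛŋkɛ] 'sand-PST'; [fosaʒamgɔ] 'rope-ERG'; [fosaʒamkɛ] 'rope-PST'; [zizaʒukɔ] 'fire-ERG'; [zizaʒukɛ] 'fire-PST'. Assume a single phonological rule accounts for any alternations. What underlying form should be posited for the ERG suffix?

The ERG morpheme has two allomorphs, [-gɔ] and [-kɔ].
The PST suffix, which begins with [k], is invariant after every stem; so [k] is not altered by any rule here.
The ERG suffix is therefore /-gɔ/ underlyingly, with post-vocalic devoicing: voiced stops become voiceless after a vowel.

/-gɔ/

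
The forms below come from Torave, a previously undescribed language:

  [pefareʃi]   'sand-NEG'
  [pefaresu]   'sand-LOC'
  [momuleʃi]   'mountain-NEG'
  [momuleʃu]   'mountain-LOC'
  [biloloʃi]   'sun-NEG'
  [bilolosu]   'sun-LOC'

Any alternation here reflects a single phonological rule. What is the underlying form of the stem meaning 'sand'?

The root 'sand' surfaces as [pefareʃi] and [pefaresu], with a stem-final [ʃ] ~ [s] alternation.
Compare 'mountain', with invariant [ʃ] in [momuleʃi] and [momuleʃu]: an analysis with underlying /ʃ/ and a rule producing [s] before the LOC suffix would wrongly predict alternation here too.
The alternation reflects palatalization before a front vowel: /s/ becomes palato-alveolar [ʃ] before a front vowel. /s/ is underlying.

/pefares/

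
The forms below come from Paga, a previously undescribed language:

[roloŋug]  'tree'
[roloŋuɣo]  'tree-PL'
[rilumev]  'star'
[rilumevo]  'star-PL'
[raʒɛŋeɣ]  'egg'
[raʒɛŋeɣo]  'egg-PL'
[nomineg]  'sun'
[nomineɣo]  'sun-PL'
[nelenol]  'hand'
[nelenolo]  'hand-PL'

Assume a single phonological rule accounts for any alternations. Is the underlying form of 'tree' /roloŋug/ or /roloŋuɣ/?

/roloŋug/

The stem for 'tree' ends in [g] in [roloŋug] but [ɣ] in [roloŋuɣo].
The stem 'egg' ([raʒɛŋeɣ], [raʒɛŋeɣo]) shows [ɣ] unchanged in both environments, so [ɣ] cannot be basic with [g] derived in isolation.
The underlying segment must be /g/; voiced stops become fricatives between vowels, yielding [ɣ] there.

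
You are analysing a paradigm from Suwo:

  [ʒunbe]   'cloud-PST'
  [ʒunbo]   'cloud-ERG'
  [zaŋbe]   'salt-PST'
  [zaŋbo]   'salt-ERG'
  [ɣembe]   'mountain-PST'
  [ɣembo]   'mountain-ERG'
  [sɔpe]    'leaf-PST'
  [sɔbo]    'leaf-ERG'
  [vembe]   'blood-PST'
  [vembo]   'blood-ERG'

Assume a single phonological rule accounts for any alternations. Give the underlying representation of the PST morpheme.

/-pe/

The PST morpheme has two allomorphs, [-be] and [-pe].
The ERG suffix, which begins with [b], is invariant after every stem; so [b] is not altered by any rule here.
The PST suffix is therefore /-pe/ underlyingly, with post-nasal voicing: voiceless stops become voiced after a nasal.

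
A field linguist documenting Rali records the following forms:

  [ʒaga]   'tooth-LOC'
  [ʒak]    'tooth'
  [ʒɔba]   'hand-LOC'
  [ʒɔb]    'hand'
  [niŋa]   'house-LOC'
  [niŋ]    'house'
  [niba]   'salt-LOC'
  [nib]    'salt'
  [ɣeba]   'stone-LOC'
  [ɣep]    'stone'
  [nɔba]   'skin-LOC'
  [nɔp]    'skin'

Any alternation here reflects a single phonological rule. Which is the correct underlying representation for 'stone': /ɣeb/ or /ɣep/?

In [ɣeba] and [ɣep] the final segment of 'stone' alternates: [b] ~ [p].
But 'hand' keeps [b] in both environments ([ʒɔba], [ʒɔb]), so there is no rule changing /b/ to [p] in isolation.
So /p/ is underlying, and a rule of intervocalic voicing — voiceless stops become voiced between vowels — gives [b].

/ɣep/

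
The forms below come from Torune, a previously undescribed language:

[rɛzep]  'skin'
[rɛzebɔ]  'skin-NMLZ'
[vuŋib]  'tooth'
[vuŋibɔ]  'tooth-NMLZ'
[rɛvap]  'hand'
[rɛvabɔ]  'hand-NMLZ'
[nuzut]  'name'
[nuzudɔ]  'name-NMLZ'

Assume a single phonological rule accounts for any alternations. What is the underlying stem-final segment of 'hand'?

/p/

In [rɛvap] and [rɛvabɔ] the final segment of 'hand' alternates: [p] ~ [b].
But 'tooth' keeps [b] in both environments ([vuŋib], [vuŋibɔ]), so there is no rule changing /b/ to [p] in isolation.
So /p/ is underlying, and a rule of intervocalic voicing — voiceless stops become voiced between vowels — gives [b].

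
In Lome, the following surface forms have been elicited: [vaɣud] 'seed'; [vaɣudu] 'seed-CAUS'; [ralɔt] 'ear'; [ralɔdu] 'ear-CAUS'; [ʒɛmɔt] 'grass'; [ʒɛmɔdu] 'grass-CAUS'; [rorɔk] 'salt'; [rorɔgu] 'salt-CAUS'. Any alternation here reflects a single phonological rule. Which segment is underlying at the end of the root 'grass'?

/t/

The root 'grass' surfaces as [ʒɛmɔt] and [ʒɛmɔdu], with a stem-final [t] ~ [d] alternation.
If /d/ were underlying and a rule turned it into [t] in isolation, 'seed' would also alternate; but it has [d] in both [vaɣud] and [vaɣudu].
So /t/ is underlying, and a rule of intervocalic voicing — voiceless stops become voiced between vowels — gives [d].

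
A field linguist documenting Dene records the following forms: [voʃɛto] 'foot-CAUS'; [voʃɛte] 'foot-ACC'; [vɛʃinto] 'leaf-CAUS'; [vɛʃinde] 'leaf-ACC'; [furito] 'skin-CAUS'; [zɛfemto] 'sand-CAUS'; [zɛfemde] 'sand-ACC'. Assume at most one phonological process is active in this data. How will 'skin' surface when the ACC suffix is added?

[furite]

The ACC suffix surfaces as [-de] and [-te], depending on the final segment of the stem.
The CAUS suffix, which begins with [t], is invariant after every stem; so [t] is not altered by any rule here.
The ACC suffix is therefore /-de/ underlyingly, with post-vocalic devoicing: voiced stops become voiceless after a vowel.
After 'skin', which ends in a vowel, the suffix surfaces as [-te], giving [furite].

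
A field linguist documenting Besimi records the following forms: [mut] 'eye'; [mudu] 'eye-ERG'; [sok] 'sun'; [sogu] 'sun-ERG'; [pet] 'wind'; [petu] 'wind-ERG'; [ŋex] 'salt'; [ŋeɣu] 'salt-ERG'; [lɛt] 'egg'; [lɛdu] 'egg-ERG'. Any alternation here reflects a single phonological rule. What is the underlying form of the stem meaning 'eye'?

/mud/

'eye' shows [t] ~ [d] at the end of the stem ([mut] vs [mudu]).
If /t/ were underlying and a rule turned it into [d] before the ERG suffix, 'wind' would also alternate; but it has [t] in both [pet] and [petu].
So /d/ is underlying, and a rule of word-final obstruent devoicing — voiced obstruents become voiceless word-finally — gives [t].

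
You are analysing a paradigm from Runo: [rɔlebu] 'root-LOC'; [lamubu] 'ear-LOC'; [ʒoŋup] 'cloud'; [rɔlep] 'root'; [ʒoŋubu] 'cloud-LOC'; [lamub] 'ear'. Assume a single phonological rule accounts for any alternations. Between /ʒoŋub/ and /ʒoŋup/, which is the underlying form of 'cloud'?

The stem for 'cloud' ends in [p] in [ʒoŋup] but [b] in [ʒoŋubu].
But 'ear' keeps [b] in both environments ([lamub], [lamubu]), so there is no rule changing /b/ to [p] in isolation.
So /p/ is underlying, and a rule of intervocalic voicing — voiceless stops become voiced between vowels — gives [b].

/ʒoŋup/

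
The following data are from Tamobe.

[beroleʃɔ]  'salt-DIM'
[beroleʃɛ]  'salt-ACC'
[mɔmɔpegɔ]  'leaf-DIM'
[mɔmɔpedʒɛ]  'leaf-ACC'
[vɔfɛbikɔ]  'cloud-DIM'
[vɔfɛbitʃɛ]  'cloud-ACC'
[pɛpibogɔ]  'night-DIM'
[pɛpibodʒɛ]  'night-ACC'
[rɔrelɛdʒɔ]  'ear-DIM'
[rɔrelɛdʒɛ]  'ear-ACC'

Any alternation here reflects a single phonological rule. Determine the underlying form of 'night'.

/pɛpibog/

'night' shows [g] ~ [dʒ] at the end of the stem ([pɛpibogɔ] vs [pɛpibodʒɛ]).
The stem 'ear' ([rɔrelɛdʒɔ], [rɔrelɛdʒɛ]) shows [dʒ] unchanged in both environments, so [dʒ] cannot be basic with [g] derived before the DIM suffix.
Therefore /g/ is basic and [dʒ] is derived by palatalization before a front vowel (/k/ and /g/ become palato-alveolar [tʃ] and [dʒ] before a front vowel).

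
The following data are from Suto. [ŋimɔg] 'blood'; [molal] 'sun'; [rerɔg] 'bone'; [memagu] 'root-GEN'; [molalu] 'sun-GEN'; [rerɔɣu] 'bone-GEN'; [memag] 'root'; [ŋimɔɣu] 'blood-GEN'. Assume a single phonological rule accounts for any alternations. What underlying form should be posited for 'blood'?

/ŋimɔɣ/

In [ŋimɔg] and [ŋimɔɣu] the final segment of 'blood' alternates: [g] ~ [ɣ].
But 'root' keeps [g] in both environments ([memag], [memagu]), so there is no rule changing /g/ to [ɣ] before the GEN suffix.
The underlying segment must be /ɣ/; voiced fricatives become stops word-finally, yielding [g] there.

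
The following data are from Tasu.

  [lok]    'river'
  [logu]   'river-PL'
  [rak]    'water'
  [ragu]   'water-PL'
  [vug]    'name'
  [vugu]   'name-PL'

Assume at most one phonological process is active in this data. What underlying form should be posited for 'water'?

/rak/

The stem for 'water' ends in [k] in [rak] but [g] in [ragu].
If /g/ were underlying and a rule turned it into [k] in isolation, 'name' would also alternate; but it has [g] in both [vug] and [vugu].
So /k/ is underlying, and a rule of intervocalic voicing — voiceless stops become voiced between vowels — gives [g].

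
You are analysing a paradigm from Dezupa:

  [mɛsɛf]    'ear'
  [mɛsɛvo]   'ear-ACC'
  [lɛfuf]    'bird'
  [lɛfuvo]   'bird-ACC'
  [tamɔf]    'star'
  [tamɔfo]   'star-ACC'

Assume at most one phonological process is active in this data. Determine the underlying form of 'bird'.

/lɛfuv/

The stem for 'bird' ends in [f] in [lɛfuf] but [v] in [lɛfuvo].
Compare 'star', with invariant [f] in [tamɔf] and [tamɔfo]: an analysis with underlying /f/ and a rule producing [v] before the ACC suffix would wrongly predict alternation here too.
So /v/ is underlying, and a rule of word-final obstruent devoicing — voiced obstruents become voiceless word-finally — gives [f].
The underlying form of 'bird' is therefore /lɛfuv/.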